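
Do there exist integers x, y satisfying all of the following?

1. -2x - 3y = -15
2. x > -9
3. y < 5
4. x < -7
No

A contradictory subset is {-2x - 3y = -15, y < 5, x < -7}. No integer assignment can satisfy these jointly:

  - -2x - 3y = -15: is a linear equation tying the variables together
  - y < 5: bounds one variable relative to a constant
  - x < -7: bounds one variable relative to a constant

Range argument: with x ∈ [−∞, -8], y ∈ [−∞, 4], the left side of the equation is at least 4, but the right side is -15 < 4. No integer solution exists.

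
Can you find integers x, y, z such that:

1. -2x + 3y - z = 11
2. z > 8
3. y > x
Yes

Take x = 17, y = 18, z = 9. Substituting into each constraint:
  (1) -2(17) + 3(18) + (-9) = 11 ✓
  (2) 9 > 8 ✓
  (3) 18 > 17 ✓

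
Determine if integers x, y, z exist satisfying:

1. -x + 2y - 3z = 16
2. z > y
Yes

Take x = -19, y = 0, z = 1. Substituting into each constraint:
  (1) 19 + 2(0) - 3(1) = 16 ✓
  (2) 1 > 0 ✓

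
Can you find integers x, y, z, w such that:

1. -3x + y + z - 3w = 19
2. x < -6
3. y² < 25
Yes

Take x = -7, y = 0, z = -2, w = 0. Substituting into each constraint:
  (1) -3(-7) + 0 + (-2) - 3(0) = 19 ✓
  (2) -7 < -6 ✓
  (3) y² = (0)² = 0, and 0 < 25 ✓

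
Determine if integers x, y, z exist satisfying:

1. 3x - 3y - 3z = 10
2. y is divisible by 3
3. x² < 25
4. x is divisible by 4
No

Even the single constraint (3x - 3y - 3z = 10) is infeasible over the integers.

  - 3x - 3y - 3z = 10: every term on the left is divisible by 3, so the LHS ≡ 0 (mod 3), but the RHS 10 is not — no integer solution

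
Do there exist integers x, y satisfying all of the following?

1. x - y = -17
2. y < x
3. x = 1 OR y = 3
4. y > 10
No

A contradictory subset is {x - y = -17, y < x}. No integer assignment can satisfy these jointly:

  - x - y = -17: is a linear equation tying the variables together
  - y < x: bounds one variable relative to another variable

From the equation, x − y = -17, i.e. x − y = -17; but x > y requires x − y ≥ 1. Contradiction.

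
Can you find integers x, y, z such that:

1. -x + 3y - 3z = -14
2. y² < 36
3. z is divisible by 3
Yes

Take x = 14, y = 0, z = 0. Substituting into each constraint:
  (1) (-14) + 3(0) - 3(0) = -14 ✓
  (2) y² = (0)² = 0, and 0 < 36 ✓
  (3) 0 = 3 × 0, remainder 0 ✓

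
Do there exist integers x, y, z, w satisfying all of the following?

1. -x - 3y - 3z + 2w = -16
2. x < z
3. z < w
Yes

Take x = -3, y = 7, z = 0, w = 1. Substituting into each constraint:
  (1) 3 - 3(7) - 3(0) + 2(1) = -16 ✓
  (2) -3 < 0 ✓
  (3) 0 < 1 ✓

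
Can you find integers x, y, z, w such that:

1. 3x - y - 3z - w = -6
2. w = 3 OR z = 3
Yes

Take x = -1, y = 0, z = 0, w = 3. Substituting into each constraint:
  (1) 3(-1) + 0 - 3(0) + (-3) = -6 ✓
  (2) w = 3, target 3 ✓ (first branch holds)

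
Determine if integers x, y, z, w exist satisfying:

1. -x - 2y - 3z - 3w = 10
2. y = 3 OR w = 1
Yes

Take x = -1, y = 3, z = 0, w = -5. Substituting into each constraint:
  (1) 1 - 2(3) - 3(0) - 3(-5) = 10 ✓
  (2) y = 3, target 3 ✓ (first branch holds)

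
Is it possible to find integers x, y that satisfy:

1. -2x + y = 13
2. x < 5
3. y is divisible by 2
No

A contradictory subset is {-2x + y = 13, y is divisible by 2}. No integer assignment can satisfy these jointly:

  - -2x + y = 13: is a linear equation tying the variables together
  - y is divisible by 2: restricts y to multiples of 2

Modular obstruction: writing y = 2y', every remaining term of the linear equation is divisible by 2, so the left side is ≡ 0 (mod 2); but the right side 13 ≡ 1 (mod 2). No integers can satisfy it.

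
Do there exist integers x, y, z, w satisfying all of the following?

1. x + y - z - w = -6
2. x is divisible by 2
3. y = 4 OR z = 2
Yes

Take x = 0, y = 4, z = 0, w = 10. Substituting into each constraint:
  (1) 0 + 4 + 0 + (-10) = -6 ✓
  (2) 0 = 2 × 0, remainder 0 ✓
  (3) y = 4, target 4 ✓ (first branch holds)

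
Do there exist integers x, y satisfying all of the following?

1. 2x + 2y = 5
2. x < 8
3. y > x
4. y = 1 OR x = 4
No

Even the single constraint (2x + 2y = 5) is infeasible over the integers.

  - 2x + 2y = 5: every term on the left is divisible by 2, so the LHS ≡ 0 (mod 2), but the RHS 5 is not — no integer solution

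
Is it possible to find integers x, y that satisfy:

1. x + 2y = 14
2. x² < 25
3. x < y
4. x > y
No

A contradictory subset is {x < y, x > y}. No integer assignment can satisfy these jointly:

  - x < y: bounds one variable relative to another variable
  - x > y: bounds one variable relative to another variable

Direct contradiction: y > x and x > y cannot both hold.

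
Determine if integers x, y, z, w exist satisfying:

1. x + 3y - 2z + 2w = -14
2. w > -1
Yes

Take x = 0, y = 0, z = 7, w = 0. Substituting into each constraint:
  (1) 0 + 3(0) - 2(7) + 2(0) = -14 ✓
  (2) 0 > -1 ✓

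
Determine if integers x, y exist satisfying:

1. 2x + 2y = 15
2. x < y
No

Even the single constraint (2x + 2y = 15) is infeasible over the integers.

  - 2x + 2y = 15: every term on the left is divisible by 2, so the LHS ≡ 0 (mod 2), but the RHS 15 is not — no integer solution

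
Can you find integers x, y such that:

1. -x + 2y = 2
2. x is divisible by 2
Yes

Take x = 0, y = 1. Substituting into each constraint:
  (1) 0 + 2(1) = 2 ✓
  (2) 0 = 2 × 0, remainder 0 ✓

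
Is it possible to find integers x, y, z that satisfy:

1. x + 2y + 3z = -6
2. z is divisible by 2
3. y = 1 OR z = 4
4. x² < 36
Yes

Take x = 0, y = -9, z = 4. Substituting into each constraint:
  (1) 0 + 2(-9) + 3(4) = -6 ✓
  (2) 4 = 2 × 2, remainder 0 ✓
  (3) z = 4, target 4 ✓ (second branch holds)
  (4) x² = (0)² = 0, and 0 < 36 ✓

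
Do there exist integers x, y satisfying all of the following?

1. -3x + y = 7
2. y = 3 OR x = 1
Yes

Take x = 1, y = 10. Substituting into each constraint:
  (1) -3(1) + 10 = 7 ✓
  (2) x = 1, target 1 ✓ (second branch holds)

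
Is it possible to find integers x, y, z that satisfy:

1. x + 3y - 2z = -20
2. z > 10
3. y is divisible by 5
Yes

Take x = 2, y = 0, z = 11. Substituting into each constraint:
  (1) 2 + 3(0) - 2(11) = -20 ✓
  (2) 11 > 10 ✓
  (3) 0 = 5 × 0, remainder 0 ✓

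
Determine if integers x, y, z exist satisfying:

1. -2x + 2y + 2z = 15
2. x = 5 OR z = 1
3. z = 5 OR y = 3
No

Even the single constraint (-2x + 2y + 2z = 15) is infeasible over the integers.

  - -2x + 2y + 2z = 15: every term on the left is divisible by 2, so the LHS ≡ 0 (mod 2), but the RHS 15 is not — no integer solution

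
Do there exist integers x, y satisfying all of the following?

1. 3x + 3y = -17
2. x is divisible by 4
No

Even the single constraint (3x + 3y = -17) is infeasible over the integers.

  - 3x + 3y = -17: every term on the left is divisible by 3, so the LHS ≡ 0 (mod 3), but the RHS -17 is not — no integer solution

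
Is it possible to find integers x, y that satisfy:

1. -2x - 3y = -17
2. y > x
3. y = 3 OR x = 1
Yes

Take x = 1, y = 5. Substituting into each constraint:
  (1) -2(1) - 3(5) = -17 ✓
  (2) 5 > 1 ✓
  (3) x = 1, target 1 ✓ (second branch holds)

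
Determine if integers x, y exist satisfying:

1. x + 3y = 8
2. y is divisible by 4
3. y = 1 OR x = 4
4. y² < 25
No

A contradictory subset is {x + 3y = 8, y is divisible by 4, y = 1 OR x = 4}. No integer assignment can satisfy these jointly:

  - x + 3y = 8: is a linear equation tying the variables together
  - y is divisible by 4: restricts y to multiples of 4
  - y = 1 OR x = 4: forces a choice: either y = 1 or x = 4

Split on the disjunction (y = 1 OR x = 4):
  • If y = 1: this contradicts the divisibility constraint — 1 is not a multiple of 4.
  • If x = 4: with x = 4, writing y = 4y', every remaining term of the linear equation is divisible by 12, so the left side is ≡ 0 (mod 12); but the right side 4 ≡ 4 (mod 12). No integers can satisfy it.
Both branches are infeasible, so the system has no integer solution.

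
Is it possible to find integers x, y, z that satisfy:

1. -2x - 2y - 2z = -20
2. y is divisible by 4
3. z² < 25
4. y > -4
Yes

Take x = 10, y = 0, z = 0. Substituting into each constraint:
  (1) -2(10) - 2(0) - 2(0) = -20 ✓
  (2) 0 = 4 × 0, remainder 0 ✓
  (3) z² = (0)² = 0, and 0 < 25 ✓
  (4) 0 > -4 ✓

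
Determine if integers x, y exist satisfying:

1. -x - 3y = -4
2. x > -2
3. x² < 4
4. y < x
No

A contradictory subset is {-x - 3y = -4, x² < 4, y < x}. No integer assignment can satisfy these jointly:

  - -x - 3y = -4: is a linear equation tying the variables together
  - x² < 4: restricts x to |x| ≤ 1
  - y < x: bounds one variable relative to another variable

Propagating the comparison: y < x and x ≤ 1 give y ≤ 0. Range argument: with x ∈ [-1, 1], y ∈ [−∞, 0], the left side of the equation is at least -1, but the right side is -4 < -1. No integer solution exists.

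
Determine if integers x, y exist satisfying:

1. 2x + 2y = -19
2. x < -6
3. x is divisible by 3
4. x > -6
No

Even the single constraint (2x + 2y = -19) is infeasible over the integers.

  - 2x + 2y = -19: every term on the left is divisible by 2, so the LHS ≡ 0 (mod 2), but the RHS -19 is not — no integer solution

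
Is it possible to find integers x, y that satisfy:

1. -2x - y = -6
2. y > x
Yes

Take x = 1, y = 4. Substituting into each constraint:
  (1) -2(1) + (-4) = -6 ✓
  (2) 4 > 1 ✓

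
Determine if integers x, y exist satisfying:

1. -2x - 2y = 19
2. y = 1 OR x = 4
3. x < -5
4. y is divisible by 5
No

Even the single constraint (-2x - 2y = 19) is infeasible over the integers.

  - -2x - 2y = 19: every term on the left is divisible by 2, so the LHS ≡ 0 (mod 2), but the RHS 19 is not — no integer solution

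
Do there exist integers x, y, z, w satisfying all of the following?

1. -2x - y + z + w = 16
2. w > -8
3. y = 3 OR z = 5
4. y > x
Yes

Take x = 2, y = 3, z = 0, w = 23. Substituting into each constraint:
  (1) -2(2) + (-3) + 0 + 23 = 16 ✓
  (2) 23 > -8 ✓
  (3) y = 3, target 3 ✓ (first branch holds)
  (4) 3 > 2 ✓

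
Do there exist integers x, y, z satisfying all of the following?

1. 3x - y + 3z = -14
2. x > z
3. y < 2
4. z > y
Yes

Take x = -1, y = -7, z = -6. Substituting into each constraint:
  (1) 3(-1) + 7 + 3(-6) = -14 ✓
  (2) -1 > -6 ✓
  (3) -7 < 2 ✓
  (4) -6 > -7 ✓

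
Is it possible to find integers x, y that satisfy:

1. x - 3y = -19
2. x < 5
Yes

Take x = -19, y = 0. Substituting into each constraint:
  (1) (-19) - 3(0) = -19 ✓
  (2) -19 < 5 ✓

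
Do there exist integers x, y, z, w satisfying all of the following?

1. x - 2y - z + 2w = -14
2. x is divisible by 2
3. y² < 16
Yes

Take x = 0, y = 0, z = 14, w = 0. Substituting into each constraint:
  (1) 0 - 2(0) + (-14) + 2(0) = -14 ✓
  (2) 0 = 2 × 0, remainder 0 ✓
  (3) y² = (0)² = 0, and 0 < 16 ✓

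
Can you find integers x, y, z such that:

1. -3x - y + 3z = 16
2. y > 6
Yes

Take x = 0, y = 8, z = 8. Substituting into each constraint:
  (1) -3(0) + (-8) + 3(8) = 16 ✓
  (2) 8 > 6 ✓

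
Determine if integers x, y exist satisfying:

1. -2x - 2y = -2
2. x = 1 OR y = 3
Yes

Take x = -2, y = 3. Substituting into each constraint:
  (1) -2(-2) - 2(3) = -2 ✓
  (2) y = 3, target 3 ✓ (second branch holds)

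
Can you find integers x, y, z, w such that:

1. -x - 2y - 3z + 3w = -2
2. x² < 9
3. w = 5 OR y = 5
Yes

Take x = -2, y = 5, z = -2, w = 0. Substituting into each constraint:
  (1) 2 - 2(5) - 3(-2) + 3(0) = -2 ✓
  (2) x² = (-2)² = 4, and 4 < 9 ✓
  (3) y = 5, target 5 ✓ (second branch holds)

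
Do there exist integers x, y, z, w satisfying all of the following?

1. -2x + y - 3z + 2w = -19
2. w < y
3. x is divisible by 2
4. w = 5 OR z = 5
Yes

Take x = 12, y = 7, z = 4, w = 5. Substituting into each constraint:
  (1) -2(12) + 7 - 3(4) + 2(5) = -19 ✓
  (2) 5 < 7 ✓
  (3) 12 = 2 × 6, remainder 0 ✓
  (4) w = 5, target 5 ✓ (first branch holds)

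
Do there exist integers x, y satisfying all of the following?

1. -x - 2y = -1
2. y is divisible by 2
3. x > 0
Yes

Take x = 1, y = 0. Substituting into each constraint:
  (1) (-1) - 2(0) = -1 ✓
  (2) 0 = 2 × 0, remainder 0 ✓
  (3) 1 > 0 ✓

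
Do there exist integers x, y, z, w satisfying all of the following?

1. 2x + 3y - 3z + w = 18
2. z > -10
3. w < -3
Yes

Take x = 11, y = 0, z = 0, w = -4. Substituting into each constraint:
  (1) 2(11) + 3(0) - 3(0) + (-4) = 18 ✓
  (2) 0 > -10 ✓
  (3) -4 < -3 ✓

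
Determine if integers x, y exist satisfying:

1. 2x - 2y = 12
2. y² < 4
Yes

Take x = 6, y = 0. Substituting into each constraint:
  (1) 2(6) - 2(0) = 12 ✓
  (2) y² = (0)² = 0, and 0 < 4 ✓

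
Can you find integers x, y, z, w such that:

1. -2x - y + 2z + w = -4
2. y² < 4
Yes

Take x = 2, y = 0, z = 0, w = 0. Substituting into each constraint:
  (1) -2(2) + 0 + 2(0) + 0 = -4 ✓
  (2) y² = (0)² = 0, and 0 < 4 ✓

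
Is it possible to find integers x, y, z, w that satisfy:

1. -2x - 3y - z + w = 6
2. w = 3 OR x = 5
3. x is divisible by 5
Yes

Take x = 0, y = 0, z = -3, w = 3. Substituting into each constraint:
  (1) -2(0) - 3(0) + 3 + 3 = 6 ✓
  (2) w = 3, target 3 ✓ (first branch holds)
  (3) 0 = 5 × 0, remainder 0 ✓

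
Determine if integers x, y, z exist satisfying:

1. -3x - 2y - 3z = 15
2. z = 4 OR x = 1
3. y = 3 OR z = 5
Yes

Take x = 1, y = 3, z = -8. Substituting into each constraint:
  (1) -3(1) - 2(3) - 3(-8) = 15 ✓
  (2) x = 1, target 1 ✓ (second branch holds)
  (3) y = 3, target 3 ✓ (first branch holds)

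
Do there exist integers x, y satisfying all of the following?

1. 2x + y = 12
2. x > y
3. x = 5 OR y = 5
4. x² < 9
No

The full constraint system is jointly infeasible over the integers. Each constraint and what it forces:

  - 2x + y = 12: is a linear equation tying the variables together
  - x > y: bounds one variable relative to another variable
  - x = 5 OR y = 5: forces a choice: either x = 5 or y = 5
  - x² < 9: restricts x to |x| ≤ 2

Split on the disjunction (x = 5 OR y = 5):
  • If x = 5: this contradicts x² < 9, which requires |x| ≤ 2.
  • If y = 5: with y = 5, every remaining term of the linear equation is divisible by 2, so the left side is ≡ 0 (mod 2); but the right side 7 ≡ 1 (mod 2). No integers can satisfy it.
Both branches are infeasible, so the system has no integer solution.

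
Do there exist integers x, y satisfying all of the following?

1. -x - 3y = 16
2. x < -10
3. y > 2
Yes

Take x = -25, y = 3. Substituting into each constraint:
  (1) 25 - 3(3) = 16 ✓
  (2) -25 < -10 ✓
  (3) 3 > 2 ✓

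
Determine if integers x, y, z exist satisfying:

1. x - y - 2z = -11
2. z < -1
Yes

Take x = 0, y = 15, z = -2. Substituting into each constraint:
  (1) 0 + (-15) - 2(-2) = -11 ✓
  (2) -2 < -1 ✓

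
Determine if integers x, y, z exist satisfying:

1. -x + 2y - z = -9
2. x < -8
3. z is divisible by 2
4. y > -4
Yes

Take x = -9, y = -3, z = 12. Substituting into each constraint:
  (1) 9 + 2(-3) + (-12) = -9 ✓
  (2) -9 < -8 ✓
  (3) 12 = 2 × 6, remainder 0 ✓
  (4) -3 > -4 ✓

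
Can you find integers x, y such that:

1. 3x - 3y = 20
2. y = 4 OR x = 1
No

Even the single constraint (3x - 3y = 20) is infeasible over the integers.

  - 3x - 3y = 20: every term on the left is divisible by 3, so the LHS ≡ 0 (mod 3), but the RHS 20 is not — no integer solution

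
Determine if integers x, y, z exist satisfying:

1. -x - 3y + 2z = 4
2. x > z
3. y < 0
Yes

Take x = 3, y = -1, z = 2. Substituting into each constraint:
  (1) (-3) - 3(-1) + 2(2) = 4 ✓
  (2) 3 > 2 ✓
  (3) -1 < 0 ✓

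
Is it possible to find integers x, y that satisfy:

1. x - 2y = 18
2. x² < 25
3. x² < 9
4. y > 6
No

A contradictory subset is {x - 2y = 18, x² < 9, y > 6}. No integer assignment can satisfy these jointly:

  - x - 2y = 18: is a linear equation tying the variables together
  - x² < 9: restricts x to |x| ≤ 2
  - y > 6: bounds one variable relative to a constant

Range argument: with x ∈ [-2, 2], y ∈ [7, ∞], the left side of the equation is at most -12, but the right side is 18 > -12. No integer solution exists.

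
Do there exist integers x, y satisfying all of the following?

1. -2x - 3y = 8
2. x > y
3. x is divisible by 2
Yes

Take x = 2, y = -4. Substituting into each constraint:
  (1) -2(2) - 3(-4) = 8 ✓
  (2) 2 > -4 ✓
  (3) 2 = 2 × 1, remainder 0 ✓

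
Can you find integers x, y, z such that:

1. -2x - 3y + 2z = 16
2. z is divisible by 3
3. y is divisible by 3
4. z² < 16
Yes

Take x = -8, y = 0, z = 0. Substituting into each constraint:
  (1) -2(-8) - 3(0) + 2(0) = 16 ✓
  (2) 0 = 3 × 0, remainder 0 ✓
  (3) 0 = 3 × 0, remainder 0 ✓
  (4) z² = (0)² = 0, and 0 < 16 ✓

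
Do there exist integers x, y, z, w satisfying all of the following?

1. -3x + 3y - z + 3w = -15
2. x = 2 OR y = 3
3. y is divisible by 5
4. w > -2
Yes

Take x = 2, y = 0, z = 6, w = -1. Substituting into each constraint:
  (1) -3(2) + 3(0) + (-6) + 3(-1) = -15 ✓
  (2) x = 2, target 2 ✓ (first branch holds)
  (3) 0 = 5 × 0, remainder 0 ✓
  (4) -1 > -2 ✓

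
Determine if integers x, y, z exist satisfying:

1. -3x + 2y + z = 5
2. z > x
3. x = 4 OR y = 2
Yes

Take x = 0, y = 2, z = 1. Substituting into each constraint:
  (1) -3(0) + 2(2) + 1 = 5 ✓
  (2) 1 > 0 ✓
  (3) y = 2, target 2 ✓ (second branch holds)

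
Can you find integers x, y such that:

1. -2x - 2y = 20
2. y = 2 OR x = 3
Yes

Take x = 3, y = -13. Substituting into each constraint:
  (1) -2(3) - 2(-13) = 20 ✓
  (2) x = 3, target 3 ✓ (second branch holds)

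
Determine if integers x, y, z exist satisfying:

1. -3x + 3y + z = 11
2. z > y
Yes

Take x = -2, y = 1, z = 2. Substituting into each constraint:
  (1) -3(-2) + 3(1) + 2 = 11 ✓
  (2) 2 > 1 ✓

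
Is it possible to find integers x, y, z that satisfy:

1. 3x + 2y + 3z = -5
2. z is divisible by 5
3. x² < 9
Yes

Take x = 2, y = 2, z = -5. Substituting into each constraint:
  (1) 3(2) + 2(2) + 3(-5) = -5 ✓
  (2) -5 = 5 × -1, remainder 0 ✓
  (3) x² = (2)² = 4, and 4 < 9 ✓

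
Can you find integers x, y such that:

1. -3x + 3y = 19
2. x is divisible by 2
No

Even the single constraint (-3x + 3y = 19) is infeasible over the integers.

  - -3x + 3y = 19: every term on the left is divisible by 3, so the LHS ≡ 0 (mod 3), but the RHS 19 is not — no integer solution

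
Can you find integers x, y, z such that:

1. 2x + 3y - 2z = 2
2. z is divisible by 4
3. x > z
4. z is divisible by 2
Yes

Take x = 1, y = 0, z = 0. Substituting into each constraint:
  (1) 2(1) + 3(0) - 2(0) = 2 ✓
  (2) 0 = 4 × 0, remainder 0 ✓
  (3) 1 > 0 ✓
  (4) 0 = 2 × 0, remainder 0 ✓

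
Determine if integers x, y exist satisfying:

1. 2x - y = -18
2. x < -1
Yes

Take x = -9, y = 0. Substituting into each constraint:
  (1) 2(-9) + 0 = -18 ✓
  (2) -9 < -1 ✓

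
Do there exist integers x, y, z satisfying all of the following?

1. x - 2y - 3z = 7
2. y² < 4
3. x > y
Yes

Take x = 1, y = 0, z = -2. Substituting into each constraint:
  (1) 1 - 2(0) - 3(-2) = 7 ✓
  (2) y² = (0)² = 0, and 0 < 4 ✓
  (3) 1 > 0 ✓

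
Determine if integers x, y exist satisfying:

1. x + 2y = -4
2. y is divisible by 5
Yes

Take x = -4, y = 0. Substituting into each constraint:
  (1) (-4) + 2(0) = -4 ✓
  (2) 0 = 5 × 0, remainder 0 ✓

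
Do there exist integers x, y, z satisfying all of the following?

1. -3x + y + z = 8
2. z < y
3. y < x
Yes

Take x = -11, y = -12, z = -13. Substituting into each constraint:
  (1) -3(-11) + (-12) + (-13) = 8 ✓
  (2) -13 < -12 ✓
  (3) -12 < -11 ✓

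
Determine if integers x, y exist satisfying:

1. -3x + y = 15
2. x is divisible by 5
Yes

Take x = 0, y = 15. Substituting into each constraint:
  (1) -3(0) + 15 = 15 ✓
  (2) 0 = 5 × 0, remainder 0 ✓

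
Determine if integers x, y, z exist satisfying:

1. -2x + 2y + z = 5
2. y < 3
Yes

Take x = 0, y = 0, z = 5. Substituting into each constraint:
  (1) -2(0) + 2(0) + 5 = 5 ✓
  (2) 0 < 3 ✓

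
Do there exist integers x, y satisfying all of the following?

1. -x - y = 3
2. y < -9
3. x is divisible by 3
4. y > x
No

A contradictory subset is {-x - y = 3, y < -9, y > x}. No integer assignment can satisfy these jointly:

  - -x - y = 3: is a linear equation tying the variables together
  - y < -9: bounds one variable relative to a constant
  - y > x: bounds one variable relative to another variable

Propagating the comparison: x < y and y ≤ -10 give x ≤ -11. Range argument: with x ∈ [−∞, -11], y ∈ [−∞, -10], the left side of the equation is at least 21, but the right side is 3 < 21. No integer solution exists.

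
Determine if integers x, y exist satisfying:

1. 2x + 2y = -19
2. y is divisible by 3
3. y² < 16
No

Even the single constraint (2x + 2y = -19) is infeasible over the integers.

  - 2x + 2y = -19: every term on the left is divisible by 2, so the LHS ≡ 0 (mod 2), but the RHS -19 is not — no integer solution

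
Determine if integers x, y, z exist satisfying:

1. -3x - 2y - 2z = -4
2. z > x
Yes

Take x = 0, y = 1, z = 1. Substituting into each constraint:
  (1) -3(0) - 2(1) - 2(1) = -4 ✓
  (2) 1 > 0 ✓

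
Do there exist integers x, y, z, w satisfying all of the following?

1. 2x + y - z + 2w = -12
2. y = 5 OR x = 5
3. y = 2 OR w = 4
Yes

Take x = 5, y = 0, z = 30, w = 4. Substituting into each constraint:
  (1) 2(5) + 0 + (-30) + 2(4) = -12 ✓
  (2) x = 5, target 5 ✓ (second branch holds)
  (3) w = 4, target 4 ✓ (second branch holds)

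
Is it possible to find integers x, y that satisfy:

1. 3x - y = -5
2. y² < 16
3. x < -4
No

The full constraint system is jointly infeasible over the integers. Each constraint and what it forces:

  - 3x - y = -5: is a linear equation tying the variables together
  - y² < 16: restricts y to |y| ≤ 3
  - x < -4: bounds one variable relative to a constant

Range argument: with x ∈ [−∞, -5], y ∈ [-3, 3], the left side of the equation is at most -12, but the right side is -5 > -12. No integer solution exists.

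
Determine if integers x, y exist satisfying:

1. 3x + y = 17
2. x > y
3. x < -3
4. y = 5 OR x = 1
No

A contradictory subset is {3x + y = 17, x > y, x < -3}. No integer assignment can satisfy these jointly:

  - 3x + y = 17: is a linear equation tying the variables together
  - x > y: bounds one variable relative to another variable
  - x < -3: bounds one variable relative to a constant

Propagating the comparison: y < x and x ≤ -4 give y ≤ -5. Range argument: with x ∈ [−∞, -4], y ∈ [−∞, -5], the left side of the equation is at most -17, but the right side is 17 > -17. No integer solution exists.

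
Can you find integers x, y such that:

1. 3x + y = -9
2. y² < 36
Yes

Take x = -3, y = 0. Substituting into each constraint:
  (1) 3(-3) + 0 = -9 ✓
  (2) y² = (0)² = 0, and 0 < 36 ✓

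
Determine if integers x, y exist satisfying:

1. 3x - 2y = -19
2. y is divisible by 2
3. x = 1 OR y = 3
No

The full constraint system is jointly infeasible over the integers. Each constraint and what it forces:

  - 3x - 2y = -19: is a linear equation tying the variables together
  - y is divisible by 2: restricts y to multiples of 2
  - x = 1 OR y = 3: forces a choice: either x = 1 or y = 3

Split on the disjunction (x = 1 OR y = 3):
  • If x = 1: with x = 1, writing y = 2y', every remaining term of the linear equation is divisible by 4, so the left side is ≡ 0 (mod 4); but the right side -22 ≡ 2 (mod 4). No integers can satisfy it.
  • If y = 3: this contradicts the divisibility constraint — 3 is not a multiple of 2.
Both branches are infeasible, so the system has no integer solution.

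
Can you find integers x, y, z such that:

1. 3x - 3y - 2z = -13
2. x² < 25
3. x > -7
Yes

Take x = -3, y = 0, z = 2. Substituting into each constraint:
  (1) 3(-3) - 3(0) - 2(2) = -13 ✓
  (2) x² = (-3)² = 9, and 9 < 25 ✓
  (3) -3 > -7 ✓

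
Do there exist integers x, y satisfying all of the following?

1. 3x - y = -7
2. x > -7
Yes

Take x = -2, y = 1. Substituting into each constraint:
  (1) 3(-2) + (-1) = -7 ✓
  (2) -2 > -7 ✓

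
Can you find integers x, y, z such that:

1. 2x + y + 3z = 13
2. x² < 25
Yes

Take x = 0, y = 1, z = 4. Substituting into each constraint:
  (1) 2(0) + 1 + 3(4) = 13 ✓
  (2) x² = (0)² = 0, and 0 < 25 ✓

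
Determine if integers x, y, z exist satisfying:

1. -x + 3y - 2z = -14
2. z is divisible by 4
Yes

Take x = 2, y = -4, z = 0. Substituting into each constraint:
  (1) (-2) + 3(-4) - 2(0) = -14 ✓
  (2) 0 = 4 × 0, remainder 0 ✓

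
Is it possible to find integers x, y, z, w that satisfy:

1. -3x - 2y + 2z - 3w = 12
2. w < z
Yes

Take x = 0, y = -5, z = 1, w = 0. Substituting into each constraint:
  (1) -3(0) - 2(-5) + 2(1) - 3(0) = 12 ✓
  (2) 0 < 1 ✓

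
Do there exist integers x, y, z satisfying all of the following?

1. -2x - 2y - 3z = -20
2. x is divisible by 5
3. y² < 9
Yes

Take x = 0, y = 1, z = 6. Substituting into each constraint:
  (1) -2(0) - 2(1) - 3(6) = -20 ✓
  (2) 0 = 5 × 0, remainder 0 ✓
  (3) y² = (1)² = 1, and 1 < 9 ✓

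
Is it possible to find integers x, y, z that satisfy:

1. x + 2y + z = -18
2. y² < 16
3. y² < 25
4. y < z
Yes

Take x = -19, y = 0, z = 1. Substituting into each constraint:
  (1) (-19) + 2(0) + 1 = -18 ✓
  (2) y² = (0)² = 0, and 0 < 16 ✓
  (3) y² = (0)² = 0, and 0 < 25 ✓
  (4) 0 < 1 ✓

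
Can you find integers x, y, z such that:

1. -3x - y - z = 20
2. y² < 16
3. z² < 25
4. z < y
Yes

Take x = -7, y = 1, z = 0. Substituting into each constraint:
  (1) -3(-7) + (-1) + 0 = 20 ✓
  (2) y² = (1)² = 1, and 1 < 16 ✓
  (3) z² = (0)² = 0, and 0 < 25 ✓
  (4) 0 < 1 ✓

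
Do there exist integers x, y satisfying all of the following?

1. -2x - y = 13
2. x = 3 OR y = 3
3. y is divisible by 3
Yes

Take x = -8, y = 3. Substituting into each constraint:
  (1) -2(-8) + (-3) = 13 ✓
  (2) y = 3, target 3 ✓ (second branch holds)
  (3) 3 = 3 × 1, remainder 0 ✓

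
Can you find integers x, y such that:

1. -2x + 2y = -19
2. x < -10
No

Even the single constraint (-2x + 2y = -19) is infeasible over the integers.

  - -2x + 2y = -19: every term on the left is divisible by 2, so the LHS ≡ 0 (mod 2), but the RHS -19 is not — no integer solution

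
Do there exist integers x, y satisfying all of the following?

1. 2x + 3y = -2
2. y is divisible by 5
Yes

Take x = -1, y = 0. Substituting into each constraint:
  (1) 2(-1) + 3(0) = -2 ✓
  (2) 0 = 5 × 0, remainder 0 ✓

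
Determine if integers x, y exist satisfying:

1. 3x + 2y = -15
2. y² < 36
Yes

Take x = -5, y = 0. Substituting into each constraint:
  (1) 3(-5) + 2(0) = -15 ✓
  (2) y² = (0)² = 0, and 0 < 36 ✓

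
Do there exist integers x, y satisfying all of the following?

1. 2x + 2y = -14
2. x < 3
Yes

Take x = -7, y = 0. Substituting into each constraint:
  (1) 2(-7) + 2(0) = -14 ✓
  (2) -7 < 3 ✓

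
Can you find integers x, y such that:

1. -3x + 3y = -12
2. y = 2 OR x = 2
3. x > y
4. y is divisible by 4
No

A contradictory subset is {-3x + 3y = -12, y = 2 OR x = 2, y is divisible by 4}. No integer assignment can satisfy these jointly:

  - -3x + 3y = -12: is a linear equation tying the variables together
  - y = 2 OR x = 2: forces a choice: either y = 2 or x = 2
  - y is divisible by 4: restricts y to multiples of 4

Split on the disjunction (y = 2 OR x = 2):
  • If y = 2: this contradicts the divisibility constraint — 2 is not a multiple of 4.
  • If x = 2: with x = 2, writing y = 4y', every remaining term of the linear equation is divisible by 12, so the left side is ≡ 0 (mod 12); but the right side -6 ≡ 6 (mod 12). No integers can satisfy it.
Both branches are infeasible, so the system has no integer solution.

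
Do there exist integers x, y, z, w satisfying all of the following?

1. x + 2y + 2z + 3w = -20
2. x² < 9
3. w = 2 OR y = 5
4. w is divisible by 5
Yes

Take x = -2, y = 5, z = -29, w = 10. Substituting into each constraint:
  (1) (-2) + 2(5) + 2(-29) + 3(10) = -20 ✓
  (2) x² = (-2)² = 4, and 4 < 9 ✓
  (3) y = 5, target 5 ✓ (second branch holds)
  (4) 10 = 5 × 2, remainder 0 ✓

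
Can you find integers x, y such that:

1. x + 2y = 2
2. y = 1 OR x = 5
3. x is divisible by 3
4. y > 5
No

A contradictory subset is {x + 2y = 2, y = 1 OR x = 5, y > 5}. No integer assignment can satisfy these jointly:

  - x + 2y = 2: is a linear equation tying the variables together
  - y = 1 OR x = 5: forces a choice: either y = 1 or x = 5
  - y > 5: bounds one variable relative to a constant

Split on the disjunction (y = 1 OR x = 5):
  • If y = 1: this contradicts the bound y ≥ 6.
  • If x = 5: with x = 5, every remaining term of the linear equation is divisible by 2, so the left side is ≡ 0 (mod 2); but the right side -3 ≡ 1 (mod 2). No integers can satisfy it.
Both branches are infeasible, so the system has no integer solution.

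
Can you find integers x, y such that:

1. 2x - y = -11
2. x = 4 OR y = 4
Yes

Take x = 4, y = 19. Substituting into each constraint:
  (1) 2(4) + (-19) = -11 ✓
  (2) x = 4, target 4 ✓ (first branch holds)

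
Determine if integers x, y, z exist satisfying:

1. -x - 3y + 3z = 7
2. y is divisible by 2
Yes

Take x = -7, y = 0, z = 0. Substituting into each constraint:
  (1) 7 - 3(0) + 3(0) = 7 ✓
  (2) 0 = 2 × 0, remainder 0 ✓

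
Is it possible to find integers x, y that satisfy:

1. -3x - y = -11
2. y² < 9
Yes

Take x = 4, y = -1. Substituting into each constraint:
  (1) -3(4) + 1 = -11 ✓
  (2) y² = (-1)² = 1, and 1 < 9 ✓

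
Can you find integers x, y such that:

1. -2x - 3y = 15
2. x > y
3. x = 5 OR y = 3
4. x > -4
No

A contradictory subset is {-2x - 3y = 15, x > y, x = 5 OR y = 3}. No integer assignment can satisfy these jointly:

  - -2x - 3y = 15: is a linear equation tying the variables together
  - x > y: bounds one variable relative to another variable
  - x = 5 OR y = 3: forces a choice: either x = 5 or y = 3

Split on the disjunction (x = 5 OR y = 3):
  • If x = 5: with x = 5, every remaining term of the linear equation is divisible by 3, so the left side is ≡ 0 (mod 3); but the right side 25 ≡ 1 (mod 3). No integers can satisfy it.
  • If y = 3: the equation forces x = -12, giving (y, x) = (3, -12), which violates x > y.
Both branches are infeasible, so the system has no integer solution.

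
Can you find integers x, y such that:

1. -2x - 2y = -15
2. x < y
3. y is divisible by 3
No

Even the single constraint (-2x - 2y = -15) is infeasible over the integers.

  - -2x - 2y = -15: every term on the left is divisible by 2, so the LHS ≡ 0 (mod 2), but the RHS -15 is not — no integer solution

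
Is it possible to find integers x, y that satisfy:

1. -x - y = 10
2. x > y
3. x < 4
Yes

Take x = 0, y = -10. Substituting into each constraint:
  (1) 0 + 10 = 10 ✓
  (2) 0 > -10 ✓
  (3) 0 < 4 ✓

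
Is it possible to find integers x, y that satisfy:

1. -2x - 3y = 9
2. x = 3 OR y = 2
Yes

Take x = 3, y = -5. Substituting into each constraint:
  (1) -2(3) - 3(-5) = 9 ✓
  (2) x = 3, target 3 ✓ (first branch holds)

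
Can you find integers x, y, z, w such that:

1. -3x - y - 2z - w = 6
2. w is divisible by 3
Yes

Take x = -2, y = 0, z = 0, w = 0. Substituting into each constraint:
  (1) -3(-2) + 0 - 2(0) + 0 = 6 ✓
  (2) 0 = 3 × 0, remainder 0 ✓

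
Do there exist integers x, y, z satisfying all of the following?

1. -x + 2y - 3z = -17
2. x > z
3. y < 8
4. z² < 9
Yes

Take x = 0, y = -10, z = -1. Substituting into each constraint:
  (1) 0 + 2(-10) - 3(-1) = -17 ✓
  (2) 0 > -1 ✓
  (3) -10 < 8 ✓
  (4) z² = (-1)² = 1, and 1 < 9 ✓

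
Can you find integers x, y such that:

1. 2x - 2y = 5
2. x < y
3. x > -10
No

Even the single constraint (2x - 2y = 5) is infeasible over the integers.

  - 2x - 2y = 5: every term on the left is divisible by 2, so the LHS ≡ 0 (mod 2), but the RHS 5 is not — no integer solution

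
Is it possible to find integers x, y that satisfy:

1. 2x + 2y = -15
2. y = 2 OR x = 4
No

Even the single constraint (2x + 2y = -15) is infeasible over the integers.

  - 2x + 2y = -15: every term on the left is divisible by 2, so the LHS ≡ 0 (mod 2), but the RHS -15 is not — no integer solution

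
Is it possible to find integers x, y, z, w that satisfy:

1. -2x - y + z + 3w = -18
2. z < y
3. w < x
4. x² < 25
Yes

Take x = 0, y = 0, z = -3, w = -5. Substituting into each constraint:
  (1) -2(0) + 0 + (-3) + 3(-5) = -18 ✓
  (2) -3 < 0 ✓
  (3) -5 < 0 ✓
  (4) x² = (0)² = 0, and 0 < 25 ✓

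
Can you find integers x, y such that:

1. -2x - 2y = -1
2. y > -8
No

Even the single constraint (-2x - 2y = -1) is infeasible over the integers.

  - -2x - 2y = -1: every term on the left is divisible by 2, so the LHS ≡ 0 (mod 2), but the RHS -1 is not — no integer solution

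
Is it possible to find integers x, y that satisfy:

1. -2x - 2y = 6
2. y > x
Yes

Take x = -3, y = 0. Substituting into each constraint:
  (1) -2(-3) - 2(0) = 6 ✓
  (2) 0 > -3 ✓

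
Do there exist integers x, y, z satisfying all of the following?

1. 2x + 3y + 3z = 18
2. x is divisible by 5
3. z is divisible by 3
Yes

Take x = 0, y = 6, z = 0. Substituting into each constraint:
  (1) 2(0) + 3(6) + 3(0) = 18 ✓
  (2) 0 = 5 × 0, remainder 0 ✓
  (3) 0 = 3 × 0, remainder 0 ✓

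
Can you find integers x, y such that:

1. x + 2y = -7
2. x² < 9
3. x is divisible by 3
No

The full constraint system is jointly infeasible over the integers. Each constraint and what it forces:

  - x + 2y = -7: is a linear equation tying the variables together
  - x² < 9: restricts x to |x| ≤ 2
  - x is divisible by 3: restricts x to multiples of 3

The bounds confine x to {0} with 3 | x. For each value, substitute into the equation:
  • x = 0: the equation gives 2y = -7, so y would not be an integer.
Every case fails, so no integer solution exists.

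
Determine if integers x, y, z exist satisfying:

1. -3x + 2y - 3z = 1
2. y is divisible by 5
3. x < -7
Yes

Take x = -14, y = -10, z = 7. Substituting into each constraint:
  (1) -3(-14) + 2(-10) - 3(7) = 1 ✓
  (2) -10 = 5 × -2, remainder 0 ✓
  (3) -14 < -7 ✓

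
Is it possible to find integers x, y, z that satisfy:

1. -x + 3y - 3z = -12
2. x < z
Yes

Take x = 0, y = -3, z = 1. Substituting into each constraint:
  (1) 0 + 3(-3) - 3(1) = -12 ✓
  (2) 0 < 1 ✓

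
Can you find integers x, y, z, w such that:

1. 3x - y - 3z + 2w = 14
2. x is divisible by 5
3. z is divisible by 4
Yes

Take x = 0, y = 0, z = 0, w = 7. Substituting into each constraint:
  (1) 3(0) + 0 - 3(0) + 2(7) = 14 ✓
  (2) 0 = 5 × 0, remainder 0 ✓
  (3) 0 = 4 × 0, remainder 0 ✓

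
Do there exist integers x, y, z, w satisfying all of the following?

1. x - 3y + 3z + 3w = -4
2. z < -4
Yes

Take x = 2, y = -3, z = -5, w = 0. Substituting into each constraint:
  (1) 2 - 3(-3) + 3(-5) + 3(0) = -4 ✓
  (2) -5 < -4 ✓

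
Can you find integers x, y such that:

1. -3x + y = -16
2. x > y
Yes

Take x = 6, y = 2. Substituting into each constraint:
  (1) -3(6) + 2 = -16 ✓
  (2) 6 > 2 ✓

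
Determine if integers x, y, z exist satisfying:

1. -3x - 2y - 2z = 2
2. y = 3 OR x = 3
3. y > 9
No

The full constraint system is jointly infeasible over the integers. Each constraint and what it forces:

  - -3x - 2y - 2z = 2: is a linear equation tying the variables together
  - y = 3 OR x = 3: forces a choice: either y = 3 or x = 3
  - y > 9: bounds one variable relative to a constant

Split on the disjunction (y = 3 OR x = 3):
  • If y = 3: this contradicts the bound y ≥ 10.
  • If x = 3: with x = 3, every remaining term of the linear equation is divisible by 2, so the left side is ≡ 0 (mod 2); but the right side 11 ≡ 1 (mod 2). No integers can satisfy it.
Both branches are infeasible, so the system has no integer solution.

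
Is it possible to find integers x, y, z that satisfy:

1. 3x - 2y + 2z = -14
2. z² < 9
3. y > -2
Yes

Take x = -4, y = 1, z = 0. Substituting into each constraint:
  (1) 3(-4) - 2(1) + 2(0) = -14 ✓
  (2) z² = (0)² = 0, and 0 < 9 ✓
  (3) 1 > -2 ✓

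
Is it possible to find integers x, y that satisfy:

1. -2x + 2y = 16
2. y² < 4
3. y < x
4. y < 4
No

A contradictory subset is {-2x + 2y = 16, y < x}. No integer assignment can satisfy these jointly:

  - -2x + 2y = 16: is a linear equation tying the variables together
  - y < x: bounds one variable relative to another variable

From the equation, x − y = -8, i.e. x − y = -8; but x > y requires x − y ≥ 1. Contradiction.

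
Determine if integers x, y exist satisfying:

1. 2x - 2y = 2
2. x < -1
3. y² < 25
Yes

Take x = -2, y = -3. Substituting into each constraint:
  (1) 2(-2) - 2(-3) = 2 ✓
  (2) -2 < -1 ✓
  (3) y² = (-3)² = 9, and 9 < 25 ✓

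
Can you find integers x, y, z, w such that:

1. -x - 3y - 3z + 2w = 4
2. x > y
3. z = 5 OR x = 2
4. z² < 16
Yes

Take x = 2, y = 1, z = 3, w = 9. Substituting into each constraint:
  (1) (-2) - 3(1) - 3(3) + 2(9) = 4 ✓
  (2) 2 > 1 ✓
  (3) x = 2, target 2 ✓ (second branch holds)
  (4) z² = (3)² = 9, and 9 < 16 ✓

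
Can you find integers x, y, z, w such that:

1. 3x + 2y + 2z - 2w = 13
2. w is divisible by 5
Yes

Take x = 1, y = 0, z = 5, w = 0. Substituting into each constraint:
  (1) 3(1) + 2(0) + 2(5) - 2(0) = 13 ✓
  (2) 0 = 5 × 0, remainder 0 ✓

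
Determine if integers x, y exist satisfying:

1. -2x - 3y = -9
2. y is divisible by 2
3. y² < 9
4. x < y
No

A contradictory subset is {-2x - 3y = -9, y is divisible by 2}. No integer assignment can satisfy these jointly:

  - -2x - 3y = -9: is a linear equation tying the variables together
  - y is divisible by 2: restricts y to multiples of 2

Modular obstruction: writing y = 2y', every remaining term of the linear equation is divisible by 2, so the left side is ≡ 0 (mod 2); but the right side -9 ≡ 1 (mod 2). No integers can satisfy it.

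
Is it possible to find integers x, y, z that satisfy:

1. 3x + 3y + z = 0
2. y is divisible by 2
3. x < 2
Yes

Take x = 0, y = 0, z = 0. Substituting into each constraint:
  (1) 3(0) + 3(0) + 0 = 0 ✓
  (2) 0 = 2 × 0, remainder 0 ✓
  (3) 0 < 2 ✓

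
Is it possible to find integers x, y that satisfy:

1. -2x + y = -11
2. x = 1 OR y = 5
Yes

Take x = 1, y = -9. Substituting into each constraint:
  (1) -2(1) + (-9) = -11 ✓
  (2) x = 1, target 1 ✓ (first branch holds)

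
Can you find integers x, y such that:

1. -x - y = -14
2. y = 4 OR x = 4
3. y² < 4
No

The full constraint system is jointly infeasible over the integers. Each constraint and what it forces:

  - -x - y = -14: is a linear equation tying the variables together
  - y = 4 OR x = 4: forces a choice: either y = 4 or x = 4
  - y² < 4: restricts y to |y| ≤ 1

Split on the disjunction (y = 4 OR x = 4):
  • If y = 4: this contradicts y² < 4, which requires |y| ≤ 1.
  • If x = 4: the equation forces y = 10, but y² < 4 requires |y| ≤ 1.
Both branches are infeasible, so the system has no integer solution.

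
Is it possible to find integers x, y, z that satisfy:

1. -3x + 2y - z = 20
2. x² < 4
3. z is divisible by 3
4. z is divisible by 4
Yes

Take x = 0, y = 10, z = 0. Substituting into each constraint:
  (1) -3(0) + 2(10) + 0 = 20 ✓
  (2) x² = (0)² = 0, and 0 < 4 ✓
  (3) 0 = 3 × 0, remainder 0 ✓
  (4) 0 = 4 × 0, remainder 0 ✓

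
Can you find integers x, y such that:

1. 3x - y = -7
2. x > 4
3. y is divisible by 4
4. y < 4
No

A contradictory subset is {3x - y = -7, x > 4, y < 4}. No integer assignment can satisfy these jointly:

  - 3x - y = -7: is a linear equation tying the variables together
  - x > 4: bounds one variable relative to a constant
  - y < 4: bounds one variable relative to a constant

Range argument: with x ∈ [5, ∞], y ∈ [−∞, 3], the left side of the equation is at least 12, but the right side is -7 < 12. No integer solution exists.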